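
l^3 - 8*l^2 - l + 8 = (l - 8)*(l - 1)*(l + 1)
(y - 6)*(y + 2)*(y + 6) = y^3 + 2*y^2 - 36*y - 72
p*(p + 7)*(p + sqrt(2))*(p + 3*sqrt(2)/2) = p^4 + 5*sqrt(2)*p^3/2 + 7*p^3 + 3*p^2 + 35*sqrt(2)*p^2/2 + 21*p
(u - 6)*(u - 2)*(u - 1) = u^3 - 9*u^2 + 20*u - 12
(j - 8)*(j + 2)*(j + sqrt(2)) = j^3 - 6*j^2 + sqrt(2)*j^2 - 16*j - 6*sqrt(2)*j - 16*sqrt(2)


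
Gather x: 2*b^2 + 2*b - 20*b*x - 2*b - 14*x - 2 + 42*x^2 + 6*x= 2*b^2 + 42*x^2 + x*(-20*b - 8) - 2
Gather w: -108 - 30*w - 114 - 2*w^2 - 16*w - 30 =-2*w^2 - 46*w - 252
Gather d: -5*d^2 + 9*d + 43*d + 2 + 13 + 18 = -5*d^2 + 52*d + 33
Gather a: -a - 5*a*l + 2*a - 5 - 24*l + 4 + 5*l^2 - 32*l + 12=a*(1 - 5*l) + 5*l^2 - 56*l + 11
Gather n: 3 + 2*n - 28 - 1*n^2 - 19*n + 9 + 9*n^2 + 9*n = 8*n^2 - 8*n - 16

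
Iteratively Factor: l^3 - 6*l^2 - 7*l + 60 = (l + 3)*(l^2 - 9*l + 20) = (l - 5)*(l + 3)*(l - 4)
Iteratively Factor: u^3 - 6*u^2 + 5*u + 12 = (u + 1)*(u^2 - 7*u + 12) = (u - 4)*(u + 1)*(u - 3)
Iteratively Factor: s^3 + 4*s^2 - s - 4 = (s - 1)*(s^2 + 5*s + 4) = (s - 1)*(s + 4)*(s + 1)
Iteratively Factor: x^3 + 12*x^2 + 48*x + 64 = (x + 4)*(x^2 + 8*x + 16) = (x + 4)^2*(x + 4)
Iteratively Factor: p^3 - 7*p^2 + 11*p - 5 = (p - 5)*(p^2 - 2*p + 1) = (p - 5)*(p - 1)*(p - 1)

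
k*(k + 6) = k^2 + 6*k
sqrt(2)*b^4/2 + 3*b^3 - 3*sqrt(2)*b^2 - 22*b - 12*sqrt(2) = (b - 2*sqrt(2))*(b + sqrt(2))*(b + 3*sqrt(2))*(sqrt(2)*b/2 + 1)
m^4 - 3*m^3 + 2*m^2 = m^2*(m - 2)*(m - 1)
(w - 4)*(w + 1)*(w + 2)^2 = w^4 + w^3 - 12*w^2 - 28*w - 16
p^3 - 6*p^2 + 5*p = p*(p - 5)*(p - 1)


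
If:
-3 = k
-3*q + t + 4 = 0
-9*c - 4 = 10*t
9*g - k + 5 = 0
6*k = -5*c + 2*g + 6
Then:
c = 40/9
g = -8/9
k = -3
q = -2/15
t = -22/5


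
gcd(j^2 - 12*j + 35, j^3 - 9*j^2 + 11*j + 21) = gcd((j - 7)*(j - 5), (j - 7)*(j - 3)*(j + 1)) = j - 7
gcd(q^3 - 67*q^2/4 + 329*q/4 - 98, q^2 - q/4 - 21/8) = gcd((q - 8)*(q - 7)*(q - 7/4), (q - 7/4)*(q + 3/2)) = q - 7/4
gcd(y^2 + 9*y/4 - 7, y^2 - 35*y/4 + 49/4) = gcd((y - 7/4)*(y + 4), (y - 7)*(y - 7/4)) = y - 7/4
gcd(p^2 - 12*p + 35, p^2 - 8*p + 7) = p - 7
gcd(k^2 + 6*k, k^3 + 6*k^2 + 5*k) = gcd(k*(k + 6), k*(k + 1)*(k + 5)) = k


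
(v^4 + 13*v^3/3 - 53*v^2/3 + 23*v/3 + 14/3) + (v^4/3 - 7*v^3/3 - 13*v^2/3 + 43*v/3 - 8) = 4*v^4/3 + 2*v^3 - 22*v^2 + 22*v - 10/3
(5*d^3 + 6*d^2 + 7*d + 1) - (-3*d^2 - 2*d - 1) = 5*d^3 + 9*d^2 + 9*d + 2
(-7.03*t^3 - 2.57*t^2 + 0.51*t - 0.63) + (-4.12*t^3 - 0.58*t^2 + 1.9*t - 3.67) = -11.15*t^3 - 3.15*t^2 + 2.41*t - 4.3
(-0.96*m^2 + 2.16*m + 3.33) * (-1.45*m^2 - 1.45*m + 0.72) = 1.392*m^4 - 1.74*m^3 - 8.6517*m^2 - 3.2733*m + 2.3976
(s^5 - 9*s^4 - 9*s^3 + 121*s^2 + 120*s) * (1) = s^5 - 9*s^4 - 9*s^3 + 121*s^2 + 120*s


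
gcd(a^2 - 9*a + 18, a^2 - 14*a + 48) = a - 6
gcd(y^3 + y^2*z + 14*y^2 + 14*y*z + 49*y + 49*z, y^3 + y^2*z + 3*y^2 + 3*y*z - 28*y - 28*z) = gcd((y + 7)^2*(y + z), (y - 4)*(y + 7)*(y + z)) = y^2 + y*z + 7*y + 7*z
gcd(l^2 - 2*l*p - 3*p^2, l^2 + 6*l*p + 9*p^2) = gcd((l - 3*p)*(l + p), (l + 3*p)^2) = 1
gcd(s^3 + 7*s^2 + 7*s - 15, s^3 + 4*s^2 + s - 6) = s^2 + 2*s - 3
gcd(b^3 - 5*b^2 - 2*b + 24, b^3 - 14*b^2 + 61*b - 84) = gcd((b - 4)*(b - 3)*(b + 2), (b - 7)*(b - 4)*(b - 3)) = b^2 - 7*b + 12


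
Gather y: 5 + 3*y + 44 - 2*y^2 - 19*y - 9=-2*y^2 - 16*y + 40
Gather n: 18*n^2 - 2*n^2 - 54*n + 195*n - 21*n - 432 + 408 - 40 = 16*n^2 + 120*n - 64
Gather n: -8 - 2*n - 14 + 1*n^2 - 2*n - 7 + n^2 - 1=2*n^2 - 4*n - 30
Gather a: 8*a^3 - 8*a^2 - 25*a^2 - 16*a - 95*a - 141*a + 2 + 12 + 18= 8*a^3 - 33*a^2 - 252*a + 32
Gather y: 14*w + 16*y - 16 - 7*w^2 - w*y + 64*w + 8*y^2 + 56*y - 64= -7*w^2 + 78*w + 8*y^2 + y*(72 - w) - 80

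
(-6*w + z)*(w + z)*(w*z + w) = -6*w^3*z - 6*w^3 - 5*w^2*z^2 - 5*w^2*z + w*z^3 + w*z^2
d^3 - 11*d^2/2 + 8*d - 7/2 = (d - 7/2)*(d - 1)^2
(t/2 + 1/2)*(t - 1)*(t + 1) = t^3/2 + t^2/2 - t/2 - 1/2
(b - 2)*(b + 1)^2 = b^3 - 3*b - 2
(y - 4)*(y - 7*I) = y^2 - 4*y - 7*I*y + 28*I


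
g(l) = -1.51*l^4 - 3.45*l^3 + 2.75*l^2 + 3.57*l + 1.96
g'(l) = -6.04*l^3 - 10.35*l^2 + 5.5*l + 3.57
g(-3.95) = -124.20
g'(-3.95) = 192.60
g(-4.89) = -409.73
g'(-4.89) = 435.44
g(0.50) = 3.91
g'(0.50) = 2.98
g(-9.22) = -8005.06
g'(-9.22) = 3807.04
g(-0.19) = 1.40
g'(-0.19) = 2.19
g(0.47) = 3.81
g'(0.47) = 3.24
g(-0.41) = 1.15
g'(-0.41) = -0.01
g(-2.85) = -5.64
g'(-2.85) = 43.65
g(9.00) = -12165.32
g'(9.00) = -5188.44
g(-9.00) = -7199.48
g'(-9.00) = 3518.88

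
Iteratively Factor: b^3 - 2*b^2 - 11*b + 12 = (b - 1)*(b^2 - b - 12) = (b - 1)*(b + 3)*(b - 4)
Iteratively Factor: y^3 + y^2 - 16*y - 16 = (y + 4)*(y^2 - 3*y - 4) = (y + 1)*(y + 4)*(y - 4)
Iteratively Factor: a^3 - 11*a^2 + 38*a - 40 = (a - 4)*(a^2 - 7*a + 10) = (a - 5)*(a - 4)*(a - 2)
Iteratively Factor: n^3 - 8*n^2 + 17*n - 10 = (n - 5)*(n^2 - 3*n + 2) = (n - 5)*(n - 2)*(n - 1)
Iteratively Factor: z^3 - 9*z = (z)*(z^2 - 9) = z*(z + 3)*(z - 3)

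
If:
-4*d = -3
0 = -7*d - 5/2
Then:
No Solution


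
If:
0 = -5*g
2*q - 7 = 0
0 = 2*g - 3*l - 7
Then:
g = 0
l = -7/3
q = 7/2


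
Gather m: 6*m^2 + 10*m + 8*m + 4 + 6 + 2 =6*m^2 + 18*m + 12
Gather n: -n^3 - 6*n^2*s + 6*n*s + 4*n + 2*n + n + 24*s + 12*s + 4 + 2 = -n^3 - 6*n^2*s + n*(6*s + 7) + 36*s + 6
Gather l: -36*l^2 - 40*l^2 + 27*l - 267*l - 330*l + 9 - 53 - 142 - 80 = -76*l^2 - 570*l - 266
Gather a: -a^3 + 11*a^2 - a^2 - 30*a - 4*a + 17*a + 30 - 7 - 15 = -a^3 + 10*a^2 - 17*a + 8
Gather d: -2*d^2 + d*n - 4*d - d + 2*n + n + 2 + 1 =-2*d^2 + d*(n - 5) + 3*n + 3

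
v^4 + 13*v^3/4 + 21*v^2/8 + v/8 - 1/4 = (v - 1/4)*(v + 1/2)*(v + 1)*(v + 2)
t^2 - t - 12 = (t - 4)*(t + 3)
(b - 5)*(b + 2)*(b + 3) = b^3 - 19*b - 30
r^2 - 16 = (r - 4)*(r + 4)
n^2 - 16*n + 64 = (n - 8)^2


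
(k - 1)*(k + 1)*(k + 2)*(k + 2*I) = k^4 + 2*k^3 + 2*I*k^3 - k^2 + 4*I*k^2 - 2*k - 2*I*k - 4*I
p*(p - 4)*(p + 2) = p^3 - 2*p^2 - 8*p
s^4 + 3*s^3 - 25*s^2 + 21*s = s*(s - 3)*(s - 1)*(s + 7)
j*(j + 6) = j^2 + 6*j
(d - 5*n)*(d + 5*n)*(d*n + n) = d^3*n + d^2*n - 25*d*n^3 - 25*n^3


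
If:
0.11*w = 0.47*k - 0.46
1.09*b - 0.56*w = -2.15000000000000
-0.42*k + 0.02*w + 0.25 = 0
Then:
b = -3.03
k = 0.50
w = -2.06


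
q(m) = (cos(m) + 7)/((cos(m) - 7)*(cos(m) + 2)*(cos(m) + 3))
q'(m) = -sin(m)/((cos(m) - 7)*(cos(m) + 2)*(cos(m) + 3)) + (cos(m) + 7)*sin(m)/((cos(m) - 7)*(cos(m) + 2)*(cos(m) + 3)^2) + (cos(m) + 7)*sin(m)/((cos(m) - 7)*(cos(m) + 2)^2*(cos(m) + 3)) + (cos(m) + 7)*sin(m)/((cos(m) - 7)^2*(cos(m) + 2)*(cos(m) + 3))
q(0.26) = -0.11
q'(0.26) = -0.01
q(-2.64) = -0.33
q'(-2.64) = 0.17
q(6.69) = -0.11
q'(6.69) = -0.01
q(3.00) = -0.37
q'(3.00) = -0.06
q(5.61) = -0.12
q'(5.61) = 0.02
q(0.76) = -0.12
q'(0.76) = -0.03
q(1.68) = -0.18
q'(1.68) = -0.10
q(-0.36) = -0.11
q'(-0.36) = 0.01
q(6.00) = -0.11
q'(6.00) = 0.01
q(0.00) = -0.11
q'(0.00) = 0.00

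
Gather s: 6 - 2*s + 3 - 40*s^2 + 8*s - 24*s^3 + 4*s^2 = -24*s^3 - 36*s^2 + 6*s + 9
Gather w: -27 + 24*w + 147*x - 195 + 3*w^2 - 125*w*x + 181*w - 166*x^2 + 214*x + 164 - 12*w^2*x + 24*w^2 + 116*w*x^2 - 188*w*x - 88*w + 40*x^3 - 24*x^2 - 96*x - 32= w^2*(27 - 12*x) + w*(116*x^2 - 313*x + 117) + 40*x^3 - 190*x^2 + 265*x - 90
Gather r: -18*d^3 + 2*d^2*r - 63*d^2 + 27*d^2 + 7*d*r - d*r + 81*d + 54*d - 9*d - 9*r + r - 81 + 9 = -18*d^3 - 36*d^2 + 126*d + r*(2*d^2 + 6*d - 8) - 72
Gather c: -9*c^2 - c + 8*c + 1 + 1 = -9*c^2 + 7*c + 2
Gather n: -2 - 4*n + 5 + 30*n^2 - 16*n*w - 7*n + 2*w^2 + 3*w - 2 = 30*n^2 + n*(-16*w - 11) + 2*w^2 + 3*w + 1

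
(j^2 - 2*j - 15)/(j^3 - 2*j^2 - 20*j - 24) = (-j^2 + 2*j + 15)/(-j^3 + 2*j^2 + 20*j + 24)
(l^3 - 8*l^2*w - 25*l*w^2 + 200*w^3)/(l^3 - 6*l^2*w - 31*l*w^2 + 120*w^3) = (-l + 5*w)/(-l + 3*w)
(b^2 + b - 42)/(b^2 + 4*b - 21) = (b - 6)/(b - 3)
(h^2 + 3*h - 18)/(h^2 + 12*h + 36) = (h - 3)/(h + 6)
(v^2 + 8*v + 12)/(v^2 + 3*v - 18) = (v + 2)/(v - 3)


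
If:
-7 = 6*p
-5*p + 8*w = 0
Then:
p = -7/6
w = -35/48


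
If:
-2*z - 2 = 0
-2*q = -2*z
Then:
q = -1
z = -1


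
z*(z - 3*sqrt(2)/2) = z^2 - 3*sqrt(2)*z/2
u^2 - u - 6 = (u - 3)*(u + 2)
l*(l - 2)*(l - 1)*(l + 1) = l^4 - 2*l^3 - l^2 + 2*l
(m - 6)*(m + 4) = m^2 - 2*m - 24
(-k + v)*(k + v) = -k^2 + v^2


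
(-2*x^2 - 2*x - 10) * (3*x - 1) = -6*x^3 - 4*x^2 - 28*x + 10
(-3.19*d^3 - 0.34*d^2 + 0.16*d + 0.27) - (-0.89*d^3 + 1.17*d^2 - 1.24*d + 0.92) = -2.3*d^3 - 1.51*d^2 + 1.4*d - 0.65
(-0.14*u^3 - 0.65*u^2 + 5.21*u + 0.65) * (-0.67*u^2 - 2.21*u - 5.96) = 0.0938*u^5 + 0.7449*u^4 - 1.2198*u^3 - 8.0756*u^2 - 32.4881*u - 3.874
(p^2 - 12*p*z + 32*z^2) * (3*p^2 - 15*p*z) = 3*p^4 - 51*p^3*z + 276*p^2*z^2 - 480*p*z^3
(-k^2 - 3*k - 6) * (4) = -4*k^2 - 12*k - 24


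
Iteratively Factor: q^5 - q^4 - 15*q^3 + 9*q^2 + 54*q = (q + 2)*(q^4 - 3*q^3 - 9*q^2 + 27*q) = (q + 2)*(q + 3)*(q^3 - 6*q^2 + 9*q) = (q - 3)*(q + 2)*(q + 3)*(q^2 - 3*q) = (q - 3)^2*(q + 2)*(q + 3)*(q)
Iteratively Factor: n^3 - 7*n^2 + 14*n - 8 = (n - 1)*(n^2 - 6*n + 8) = (n - 4)*(n - 1)*(n - 2)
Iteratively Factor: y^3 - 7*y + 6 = (y - 2)*(y^2 + 2*y - 3) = (y - 2)*(y + 3)*(y - 1)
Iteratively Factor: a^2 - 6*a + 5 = (a - 1)*(a - 5)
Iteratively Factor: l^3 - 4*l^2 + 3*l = (l - 1)*(l^2 - 3*l) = l*(l - 1)*(l - 3)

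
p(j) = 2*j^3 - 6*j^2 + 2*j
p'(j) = 6*j^2 - 12*j + 2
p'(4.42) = 66.18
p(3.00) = 6.00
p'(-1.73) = 40.72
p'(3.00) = 20.00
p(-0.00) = 0.00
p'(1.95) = 1.42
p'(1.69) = -1.14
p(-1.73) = -31.77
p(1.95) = -4.09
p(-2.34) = -63.16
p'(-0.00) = 2.00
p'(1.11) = -3.93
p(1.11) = -2.44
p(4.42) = 64.32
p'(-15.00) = 1532.00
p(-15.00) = -8130.00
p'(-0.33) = 6.61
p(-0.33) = -1.39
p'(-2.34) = 62.93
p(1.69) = -4.10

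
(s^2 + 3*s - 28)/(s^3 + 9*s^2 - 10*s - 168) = 1/(s + 6)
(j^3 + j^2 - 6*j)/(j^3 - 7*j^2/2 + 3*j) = 2*(j + 3)/(2*j - 3)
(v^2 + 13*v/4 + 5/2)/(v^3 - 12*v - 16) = (v + 5/4)/(v^2 - 2*v - 8)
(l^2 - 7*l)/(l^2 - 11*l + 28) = l/(l - 4)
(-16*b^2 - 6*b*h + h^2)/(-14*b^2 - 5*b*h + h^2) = (8*b - h)/(7*b - h)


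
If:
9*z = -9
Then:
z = -1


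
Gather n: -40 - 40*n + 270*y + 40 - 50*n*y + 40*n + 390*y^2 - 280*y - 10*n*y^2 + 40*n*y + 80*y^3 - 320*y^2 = n*(-10*y^2 - 10*y) + 80*y^3 + 70*y^2 - 10*y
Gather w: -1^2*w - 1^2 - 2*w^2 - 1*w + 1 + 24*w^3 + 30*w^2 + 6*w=24*w^3 + 28*w^2 + 4*w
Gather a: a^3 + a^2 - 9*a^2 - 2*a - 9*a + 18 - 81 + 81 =a^3 - 8*a^2 - 11*a + 18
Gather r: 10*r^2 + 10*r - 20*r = 10*r^2 - 10*r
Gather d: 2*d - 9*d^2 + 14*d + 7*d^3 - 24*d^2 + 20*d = 7*d^3 - 33*d^2 + 36*d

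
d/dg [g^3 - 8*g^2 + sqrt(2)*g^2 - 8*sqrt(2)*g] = 3*g^2 - 16*g + 2*sqrt(2)*g - 8*sqrt(2)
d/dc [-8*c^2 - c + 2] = -16*c - 1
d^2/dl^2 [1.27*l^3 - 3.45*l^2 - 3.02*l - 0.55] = 7.62*l - 6.9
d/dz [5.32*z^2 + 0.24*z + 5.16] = 10.64*z + 0.24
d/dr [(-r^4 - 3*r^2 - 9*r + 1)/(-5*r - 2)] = (15*r^4 + 8*r^3 + 15*r^2 + 12*r + 23)/(25*r^2 + 20*r + 4)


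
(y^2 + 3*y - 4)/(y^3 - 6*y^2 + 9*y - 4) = (y + 4)/(y^2 - 5*y + 4)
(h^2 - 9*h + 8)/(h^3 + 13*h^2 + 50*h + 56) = (h^2 - 9*h + 8)/(h^3 + 13*h^2 + 50*h + 56)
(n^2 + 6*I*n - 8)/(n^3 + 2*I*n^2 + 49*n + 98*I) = (n + 4*I)/(n^2 + 49)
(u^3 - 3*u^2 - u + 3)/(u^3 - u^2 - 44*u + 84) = (u^3 - 3*u^2 - u + 3)/(u^3 - u^2 - 44*u + 84)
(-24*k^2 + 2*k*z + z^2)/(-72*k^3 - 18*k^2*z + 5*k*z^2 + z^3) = 1/(3*k + z)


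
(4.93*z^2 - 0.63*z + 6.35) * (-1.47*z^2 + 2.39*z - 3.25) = -7.2471*z^4 + 12.7088*z^3 - 26.8627*z^2 + 17.224*z - 20.6375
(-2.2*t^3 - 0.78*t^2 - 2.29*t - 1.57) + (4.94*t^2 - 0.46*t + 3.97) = -2.2*t^3 + 4.16*t^2 - 2.75*t + 2.4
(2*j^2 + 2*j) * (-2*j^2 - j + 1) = -4*j^4 - 6*j^3 + 2*j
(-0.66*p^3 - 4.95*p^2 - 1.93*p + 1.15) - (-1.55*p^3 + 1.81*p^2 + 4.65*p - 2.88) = 0.89*p^3 - 6.76*p^2 - 6.58*p + 4.03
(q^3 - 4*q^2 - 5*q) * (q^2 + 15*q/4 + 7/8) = q^5 - q^4/4 - 153*q^3/8 - 89*q^2/4 - 35*q/8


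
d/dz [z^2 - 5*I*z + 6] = 2*z - 5*I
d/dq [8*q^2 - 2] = 16*q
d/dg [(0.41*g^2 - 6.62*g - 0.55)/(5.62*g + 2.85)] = (2.3042*g^2 + 2.337*g - 15.776)/(31.5844*g^2 + 32.034*g + 8.1225)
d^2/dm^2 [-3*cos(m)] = 3*cos(m)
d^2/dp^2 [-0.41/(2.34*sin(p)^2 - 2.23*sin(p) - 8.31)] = (-8.979984*sin(p)^4 + 6.418386*sin(p)^3 - 20.459369*sin(p)^2 - 5.238939*sin(p) + 20.023006)/(-2.34*sin(p)^2 + 2.23*sin(p) + 8.31)^3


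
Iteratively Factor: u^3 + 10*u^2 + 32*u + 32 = (u + 2)*(u^2 + 8*u + 16) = (u + 2)*(u + 4)*(u + 4)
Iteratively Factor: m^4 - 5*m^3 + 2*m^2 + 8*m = (m - 2)*(m^3 - 3*m^2 - 4*m) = m*(m - 2)*(m^2 - 3*m - 4) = m*(m - 4)*(m - 2)*(m + 1)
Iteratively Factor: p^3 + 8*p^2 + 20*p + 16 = (p + 2)*(p^2 + 6*p + 8) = (p + 2)*(p + 4)*(p + 2)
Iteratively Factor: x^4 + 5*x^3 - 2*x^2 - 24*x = (x)*(x^3 + 5*x^2 - 2*x - 24) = x*(x + 4)*(x^2 + x - 6) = x*(x + 3)*(x + 4)*(x - 2)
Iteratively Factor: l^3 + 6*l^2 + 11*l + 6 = (l + 2)*(l^2 + 4*l + 3) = (l + 2)*(l + 3)*(l + 1)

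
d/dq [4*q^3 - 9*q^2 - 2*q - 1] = 12*q^2 - 18*q - 2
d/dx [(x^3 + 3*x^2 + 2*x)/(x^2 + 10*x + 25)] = (x^3 + 15*x^2 + 28*x + 10)/(x^3 + 15*x^2 + 75*x + 125)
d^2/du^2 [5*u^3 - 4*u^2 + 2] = 30*u - 8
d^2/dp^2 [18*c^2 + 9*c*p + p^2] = 2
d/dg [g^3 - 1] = 3*g^2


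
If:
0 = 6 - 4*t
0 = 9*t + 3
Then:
No Solution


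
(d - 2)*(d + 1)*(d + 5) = d^3 + 4*d^2 - 7*d - 10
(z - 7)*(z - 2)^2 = z^3 - 11*z^2 + 32*z - 28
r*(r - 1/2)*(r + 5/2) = r^3 + 2*r^2 - 5*r/4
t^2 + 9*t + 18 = (t + 3)*(t + 6)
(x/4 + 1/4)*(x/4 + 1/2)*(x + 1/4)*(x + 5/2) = x^4/16 + 23*x^3/64 + 87*x^2/128 + 59*x/128 + 5/64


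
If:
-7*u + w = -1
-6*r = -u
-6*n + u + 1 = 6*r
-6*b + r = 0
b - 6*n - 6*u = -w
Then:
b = 2/37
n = 1/6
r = 12/37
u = 72/37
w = 467/37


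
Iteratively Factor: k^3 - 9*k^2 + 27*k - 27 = (k - 3)*(k^2 - 6*k + 9) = (k - 3)^2*(k - 3)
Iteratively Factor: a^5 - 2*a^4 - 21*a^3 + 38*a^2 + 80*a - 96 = (a - 1)*(a^4 - a^3 - 22*a^2 + 16*a + 96) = (a - 3)*(a - 1)*(a^3 + 2*a^2 - 16*a - 32) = (a - 3)*(a - 1)*(a + 2)*(a^2 - 16) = (a - 3)*(a - 1)*(a + 2)*(a + 4)*(a - 4)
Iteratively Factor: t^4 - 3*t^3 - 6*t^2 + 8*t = (t - 4)*(t^3 + t^2 - 2*t) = t*(t - 4)*(t^2 + t - 2) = t*(t - 4)*(t + 2)*(t - 1)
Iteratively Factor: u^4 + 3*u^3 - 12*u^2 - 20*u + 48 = (u + 4)*(u^3 - u^2 - 8*u + 12) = (u - 2)*(u + 4)*(u^2 + u - 6) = (u - 2)^2*(u + 4)*(u + 3)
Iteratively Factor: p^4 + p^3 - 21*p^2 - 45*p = (p + 3)*(p^3 - 2*p^2 - 15*p) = (p - 5)*(p + 3)*(p^2 + 3*p) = (p - 5)*(p + 3)^2*(p)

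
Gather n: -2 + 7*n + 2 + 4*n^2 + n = 4*n^2 + 8*n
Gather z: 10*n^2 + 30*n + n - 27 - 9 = 10*n^2 + 31*n - 36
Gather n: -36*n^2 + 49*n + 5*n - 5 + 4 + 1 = -36*n^2 + 54*n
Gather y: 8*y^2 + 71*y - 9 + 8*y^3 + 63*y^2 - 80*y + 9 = 8*y^3 + 71*y^2 - 9*y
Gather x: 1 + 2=3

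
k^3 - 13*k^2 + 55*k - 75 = (k - 5)^2*(k - 3)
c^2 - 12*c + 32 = (c - 8)*(c - 4)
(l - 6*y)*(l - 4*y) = l^2 - 10*l*y + 24*y^2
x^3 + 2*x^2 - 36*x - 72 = (x - 6)*(x + 2)*(x + 6)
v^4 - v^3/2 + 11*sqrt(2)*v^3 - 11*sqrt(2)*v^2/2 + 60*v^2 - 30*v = v*(v - 1/2)*(v + 5*sqrt(2))*(v + 6*sqrt(2))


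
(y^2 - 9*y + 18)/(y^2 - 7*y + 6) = (y - 3)/(y - 1)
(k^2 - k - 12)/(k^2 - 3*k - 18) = (k - 4)/(k - 6)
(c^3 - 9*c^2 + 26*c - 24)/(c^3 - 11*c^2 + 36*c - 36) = (c - 4)/(c - 6)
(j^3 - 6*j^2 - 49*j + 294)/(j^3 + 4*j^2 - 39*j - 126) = (j - 7)/(j + 3)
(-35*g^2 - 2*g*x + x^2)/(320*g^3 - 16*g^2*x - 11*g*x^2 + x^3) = (-7*g + x)/(64*g^2 - 16*g*x + x^2)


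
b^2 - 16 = (b - 4)*(b + 4)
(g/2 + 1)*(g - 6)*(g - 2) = g^3/2 - 3*g^2 - 2*g + 12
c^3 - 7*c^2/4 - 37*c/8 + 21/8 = (c - 3)*(c - 1/2)*(c + 7/4)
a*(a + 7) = a^2 + 7*a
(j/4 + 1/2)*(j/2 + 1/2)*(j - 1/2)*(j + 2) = j^4/8 + 9*j^3/16 + 11*j^2/16 - 1/4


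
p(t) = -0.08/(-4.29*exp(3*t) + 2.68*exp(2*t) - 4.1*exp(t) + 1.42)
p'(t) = -0.08*(12.87*exp(3*t) - 5.36*exp(2*t) + 4.1*exp(t))/(-4.29*exp(3*t) + 2.68*exp(2*t) - 4.1*exp(t) + 1.42)^2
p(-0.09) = 0.02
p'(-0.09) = -0.06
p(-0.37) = 0.05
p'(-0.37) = -0.15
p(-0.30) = 0.04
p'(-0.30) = -0.12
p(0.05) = 0.02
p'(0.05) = -0.04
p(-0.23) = 0.03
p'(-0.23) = -0.10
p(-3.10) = -0.06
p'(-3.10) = -0.01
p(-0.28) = 0.04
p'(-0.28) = -0.11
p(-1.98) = -0.09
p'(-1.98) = -0.05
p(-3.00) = -0.07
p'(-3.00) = -0.01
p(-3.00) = -0.07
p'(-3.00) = -0.01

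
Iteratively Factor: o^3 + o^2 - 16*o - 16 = (o + 4)*(o^2 - 3*o - 4) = (o + 1)*(o + 4)*(o - 4)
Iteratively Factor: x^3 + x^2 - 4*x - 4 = (x + 2)*(x^2 - x - 2) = (x - 2)*(x + 2)*(x + 1)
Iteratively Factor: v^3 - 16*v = (v)*(v^2 - 16) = v*(v - 4)*(v + 4)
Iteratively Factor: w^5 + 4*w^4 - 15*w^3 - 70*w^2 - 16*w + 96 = (w - 1)*(w^4 + 5*w^3 - 10*w^2 - 80*w - 96) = (w - 1)*(w + 3)*(w^3 + 2*w^2 - 16*w - 32) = (w - 4)*(w - 1)*(w + 3)*(w^2 + 6*w + 8) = (w - 4)*(w - 1)*(w + 2)*(w + 3)*(w + 4)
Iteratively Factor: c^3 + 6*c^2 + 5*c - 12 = (c + 4)*(c^2 + 2*c - 3) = (c - 1)*(c + 4)*(c + 3)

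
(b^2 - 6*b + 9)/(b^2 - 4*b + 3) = (b - 3)/(b - 1)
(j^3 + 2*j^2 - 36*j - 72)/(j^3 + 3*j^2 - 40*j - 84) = (j + 6)/(j + 7)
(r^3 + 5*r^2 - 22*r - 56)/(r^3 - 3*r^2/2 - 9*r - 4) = 2*(r + 7)/(2*r + 1)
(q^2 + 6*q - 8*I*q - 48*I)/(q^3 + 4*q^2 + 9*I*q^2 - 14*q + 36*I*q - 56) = (q^2 + q*(6 - 8*I) - 48*I)/(q^3 + q^2*(4 + 9*I) + q*(-14 + 36*I) - 56)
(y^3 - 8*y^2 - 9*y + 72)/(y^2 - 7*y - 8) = (y^2 - 9)/(y + 1)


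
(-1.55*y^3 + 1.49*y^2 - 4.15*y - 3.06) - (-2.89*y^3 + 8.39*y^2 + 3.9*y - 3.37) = 1.34*y^3 - 6.9*y^2 - 8.05*y + 0.31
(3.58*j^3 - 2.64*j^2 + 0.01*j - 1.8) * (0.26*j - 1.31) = 0.9308*j^4 - 5.3762*j^3 + 3.461*j^2 - 0.4811*j + 2.358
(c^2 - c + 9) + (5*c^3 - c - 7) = 5*c^3 + c^2 - 2*c + 2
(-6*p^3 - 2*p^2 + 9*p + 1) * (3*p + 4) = -18*p^4 - 30*p^3 + 19*p^2 + 39*p + 4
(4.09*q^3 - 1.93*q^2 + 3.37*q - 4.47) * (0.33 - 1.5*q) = -6.135*q^4 + 4.2447*q^3 - 5.6919*q^2 + 7.8171*q - 1.4751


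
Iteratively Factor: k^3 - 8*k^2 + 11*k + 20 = (k - 5)*(k^2 - 3*k - 4) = (k - 5)*(k - 4)*(k + 1)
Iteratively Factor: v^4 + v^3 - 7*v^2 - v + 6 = (v + 3)*(v^3 - 2*v^2 - v + 2) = (v + 1)*(v + 3)*(v^2 - 3*v + 2) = (v - 1)*(v + 1)*(v + 3)*(v - 2)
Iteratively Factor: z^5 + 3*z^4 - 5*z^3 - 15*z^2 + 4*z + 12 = (z + 2)*(z^4 + z^3 - 7*z^2 - z + 6) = (z + 2)*(z + 3)*(z^3 - 2*z^2 - z + 2) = (z + 1)*(z + 2)*(z + 3)*(z^2 - 3*z + 2) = (z - 2)*(z + 1)*(z + 2)*(z + 3)*(z - 1)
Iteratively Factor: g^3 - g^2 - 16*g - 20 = (g + 2)*(g^2 - 3*g - 10) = (g + 2)^2*(g - 5)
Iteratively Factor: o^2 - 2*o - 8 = (o + 2)*(o - 4)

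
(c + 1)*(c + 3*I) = c^2 + c + 3*I*c + 3*I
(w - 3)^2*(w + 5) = w^3 - w^2 - 21*w + 45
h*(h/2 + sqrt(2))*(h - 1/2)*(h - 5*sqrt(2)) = h^4/2 - 3*sqrt(2)*h^3/2 - h^3/4 - 10*h^2 + 3*sqrt(2)*h^2/4 + 5*h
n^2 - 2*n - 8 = (n - 4)*(n + 2)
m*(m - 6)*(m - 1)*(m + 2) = m^4 - 5*m^3 - 8*m^2 + 12*m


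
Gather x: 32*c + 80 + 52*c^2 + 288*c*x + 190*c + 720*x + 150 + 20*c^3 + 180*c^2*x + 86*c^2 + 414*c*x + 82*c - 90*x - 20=20*c^3 + 138*c^2 + 304*c + x*(180*c^2 + 702*c + 630) + 210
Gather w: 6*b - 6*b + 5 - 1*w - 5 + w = 0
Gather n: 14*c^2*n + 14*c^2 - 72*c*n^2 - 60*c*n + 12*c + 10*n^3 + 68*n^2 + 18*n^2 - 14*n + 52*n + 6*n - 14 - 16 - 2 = 14*c^2 + 12*c + 10*n^3 + n^2*(86 - 72*c) + n*(14*c^2 - 60*c + 44) - 32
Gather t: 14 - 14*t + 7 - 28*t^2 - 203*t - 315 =-28*t^2 - 217*t - 294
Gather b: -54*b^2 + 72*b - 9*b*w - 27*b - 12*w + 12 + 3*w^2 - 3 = -54*b^2 + b*(45 - 9*w) + 3*w^2 - 12*w + 9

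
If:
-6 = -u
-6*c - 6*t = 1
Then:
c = -t - 1/6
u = 6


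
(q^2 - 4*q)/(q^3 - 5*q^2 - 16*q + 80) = q/(q^2 - q - 20)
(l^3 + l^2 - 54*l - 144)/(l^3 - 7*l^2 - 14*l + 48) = (l + 6)/(l - 2)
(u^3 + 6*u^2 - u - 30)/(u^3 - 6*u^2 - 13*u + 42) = (u + 5)/(u - 7)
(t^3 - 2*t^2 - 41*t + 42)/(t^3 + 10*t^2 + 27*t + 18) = (t^2 - 8*t + 7)/(t^2 + 4*t + 3)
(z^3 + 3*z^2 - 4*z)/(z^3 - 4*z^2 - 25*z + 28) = z/(z - 7)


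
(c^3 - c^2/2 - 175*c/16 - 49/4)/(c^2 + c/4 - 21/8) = (4*c^2 - 9*c - 28)/(2*(2*c - 3))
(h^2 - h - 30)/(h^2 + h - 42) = (h + 5)/(h + 7)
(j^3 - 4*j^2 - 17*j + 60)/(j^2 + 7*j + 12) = (j^2 - 8*j + 15)/(j + 3)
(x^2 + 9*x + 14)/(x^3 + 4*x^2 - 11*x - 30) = (x + 7)/(x^2 + 2*x - 15)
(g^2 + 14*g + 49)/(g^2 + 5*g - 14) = (g + 7)/(g - 2)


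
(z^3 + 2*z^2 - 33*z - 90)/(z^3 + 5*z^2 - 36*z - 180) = (z + 3)/(z + 6)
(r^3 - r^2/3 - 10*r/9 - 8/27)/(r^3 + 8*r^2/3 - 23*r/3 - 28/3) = (27*r^3 - 9*r^2 - 30*r - 8)/(9*(3*r^3 + 8*r^2 - 23*r - 28))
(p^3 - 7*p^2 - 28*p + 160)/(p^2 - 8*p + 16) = (p^2 - 3*p - 40)/(p - 4)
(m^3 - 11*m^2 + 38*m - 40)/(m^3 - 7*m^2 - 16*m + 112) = (m^2 - 7*m + 10)/(m^2 - 3*m - 28)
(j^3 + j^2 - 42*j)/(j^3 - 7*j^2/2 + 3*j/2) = 2*(j^2 + j - 42)/(2*j^2 - 7*j + 3)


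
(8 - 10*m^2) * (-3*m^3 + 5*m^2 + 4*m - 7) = 30*m^5 - 50*m^4 - 64*m^3 + 110*m^2 + 32*m - 56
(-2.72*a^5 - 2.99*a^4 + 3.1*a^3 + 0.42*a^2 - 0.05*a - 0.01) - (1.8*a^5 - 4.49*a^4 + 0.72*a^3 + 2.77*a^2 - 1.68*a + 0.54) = -4.52*a^5 + 1.5*a^4 + 2.38*a^3 - 2.35*a^2 + 1.63*a - 0.55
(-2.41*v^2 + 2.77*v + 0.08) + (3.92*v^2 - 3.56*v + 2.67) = 1.51*v^2 - 0.79*v + 2.75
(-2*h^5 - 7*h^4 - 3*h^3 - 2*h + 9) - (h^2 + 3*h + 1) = -2*h^5 - 7*h^4 - 3*h^3 - h^2 - 5*h + 8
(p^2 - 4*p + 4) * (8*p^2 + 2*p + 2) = 8*p^4 - 30*p^3 + 26*p^2 + 8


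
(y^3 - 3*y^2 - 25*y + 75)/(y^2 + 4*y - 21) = (y^2 - 25)/(y + 7)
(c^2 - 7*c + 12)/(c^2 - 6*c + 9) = (c - 4)/(c - 3)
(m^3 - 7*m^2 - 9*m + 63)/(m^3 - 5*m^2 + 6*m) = (m^2 - 4*m - 21)/(m*(m - 2))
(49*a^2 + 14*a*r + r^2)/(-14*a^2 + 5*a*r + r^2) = (7*a + r)/(-2*a + r)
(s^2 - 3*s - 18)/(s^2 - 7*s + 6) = (s + 3)/(s - 1)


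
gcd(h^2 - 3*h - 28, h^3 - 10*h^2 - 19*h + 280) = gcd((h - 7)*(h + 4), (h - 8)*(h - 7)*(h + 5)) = h - 7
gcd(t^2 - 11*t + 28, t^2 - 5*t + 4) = t - 4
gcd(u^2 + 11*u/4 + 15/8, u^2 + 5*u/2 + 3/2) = u + 3/2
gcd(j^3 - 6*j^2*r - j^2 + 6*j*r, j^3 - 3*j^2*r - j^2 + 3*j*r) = j^2 - j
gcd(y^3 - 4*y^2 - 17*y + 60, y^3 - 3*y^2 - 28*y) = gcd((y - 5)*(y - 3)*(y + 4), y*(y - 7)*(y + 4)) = y + 4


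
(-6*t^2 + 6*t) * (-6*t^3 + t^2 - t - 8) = 36*t^5 - 42*t^4 + 12*t^3 + 42*t^2 - 48*t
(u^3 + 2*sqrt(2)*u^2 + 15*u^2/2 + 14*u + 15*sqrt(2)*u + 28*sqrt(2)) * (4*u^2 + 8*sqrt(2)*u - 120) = 4*u^5 + 16*sqrt(2)*u^4 + 30*u^4 - 32*u^3 + 120*sqrt(2)*u^3 - 660*u^2 - 16*sqrt(2)*u^2 - 1800*sqrt(2)*u - 1232*u - 3360*sqrt(2)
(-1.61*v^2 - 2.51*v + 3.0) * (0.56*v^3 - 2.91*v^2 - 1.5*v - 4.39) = -0.9016*v^5 + 3.2795*v^4 + 11.3991*v^3 + 2.1029*v^2 + 6.5189*v - 13.17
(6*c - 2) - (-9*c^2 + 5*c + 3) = 9*c^2 + c - 5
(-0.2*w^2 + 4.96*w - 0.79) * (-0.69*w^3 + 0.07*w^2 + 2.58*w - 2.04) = 0.138*w^5 - 3.4364*w^4 + 0.3763*w^3 + 13.1495*w^2 - 12.1566*w + 1.6116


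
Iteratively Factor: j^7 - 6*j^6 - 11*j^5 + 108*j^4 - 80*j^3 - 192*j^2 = (j - 3)*(j^6 - 3*j^5 - 20*j^4 + 48*j^3 + 64*j^2) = (j - 4)*(j - 3)*(j^5 + j^4 - 16*j^3 - 16*j^2) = (j - 4)*(j - 3)*(j + 4)*(j^4 - 3*j^3 - 4*j^2) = j*(j - 4)*(j - 3)*(j + 4)*(j^3 - 3*j^2 - 4*j) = j^2*(j - 4)*(j - 3)*(j + 4)*(j^2 - 3*j - 4) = j^2*(j - 4)*(j - 3)*(j + 1)*(j + 4)*(j - 4)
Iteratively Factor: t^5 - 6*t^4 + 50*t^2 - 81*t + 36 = (t - 3)*(t^4 - 3*t^3 - 9*t^2 + 23*t - 12) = (t - 4)*(t - 3)*(t^3 + t^2 - 5*t + 3) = (t - 4)*(t - 3)*(t + 3)*(t^2 - 2*t + 1) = (t - 4)*(t - 3)*(t - 1)*(t + 3)*(t - 1)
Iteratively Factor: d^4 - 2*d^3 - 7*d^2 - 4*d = (d - 4)*(d^3 + 2*d^2 + d) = (d - 4)*(d + 1)*(d^2 + d) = (d - 4)*(d + 1)^2*(d)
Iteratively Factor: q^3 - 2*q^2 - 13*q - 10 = (q + 2)*(q^2 - 4*q - 5) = (q - 5)*(q + 2)*(q + 1)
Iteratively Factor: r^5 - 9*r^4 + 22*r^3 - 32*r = (r + 1)*(r^4 - 10*r^3 + 32*r^2 - 32*r) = (r - 4)*(r + 1)*(r^3 - 6*r^2 + 8*r) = (r - 4)^2*(r + 1)*(r^2 - 2*r) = (r - 4)^2*(r - 2)*(r + 1)*(r)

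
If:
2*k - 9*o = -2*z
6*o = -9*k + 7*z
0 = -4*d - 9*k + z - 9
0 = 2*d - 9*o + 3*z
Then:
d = -27/256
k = -153/128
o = -3/4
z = -279/128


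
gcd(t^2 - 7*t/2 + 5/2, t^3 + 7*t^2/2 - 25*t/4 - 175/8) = t - 5/2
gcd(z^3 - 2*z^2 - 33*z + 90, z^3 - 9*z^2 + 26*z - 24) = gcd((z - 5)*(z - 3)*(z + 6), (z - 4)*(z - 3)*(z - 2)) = z - 3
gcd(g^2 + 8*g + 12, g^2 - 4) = g + 2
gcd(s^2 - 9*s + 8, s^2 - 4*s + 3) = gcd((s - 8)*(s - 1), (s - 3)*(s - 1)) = s - 1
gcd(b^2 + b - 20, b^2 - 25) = b + 5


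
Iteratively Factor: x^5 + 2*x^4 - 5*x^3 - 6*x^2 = (x)*(x^4 + 2*x^3 - 5*x^2 - 6*x) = x^2*(x^3 + 2*x^2 - 5*x - 6) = x^2*(x + 3)*(x^2 - x - 2) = x^2*(x + 1)*(x + 3)*(x - 2)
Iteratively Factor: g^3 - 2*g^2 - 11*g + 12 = (g + 3)*(g^2 - 5*g + 4) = (g - 4)*(g + 3)*(g - 1)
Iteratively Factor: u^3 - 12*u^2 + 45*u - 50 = (u - 2)*(u^2 - 10*u + 25) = (u - 5)*(u - 2)*(u - 5)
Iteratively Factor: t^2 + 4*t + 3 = (t + 1)*(t + 3)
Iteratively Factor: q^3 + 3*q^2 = (q)*(q^2 + 3*q) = q^2*(q + 3)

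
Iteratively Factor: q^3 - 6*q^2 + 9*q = (q - 3)*(q^2 - 3*q) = (q - 3)^2*(q)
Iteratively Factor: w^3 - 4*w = (w)*(w^2 - 4) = w*(w - 2)*(w + 2)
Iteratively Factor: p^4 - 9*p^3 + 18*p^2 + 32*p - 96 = (p - 4)*(p^3 - 5*p^2 - 2*p + 24) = (p - 4)*(p - 3)*(p^2 - 2*p - 8) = (p - 4)^2*(p - 3)*(p + 2)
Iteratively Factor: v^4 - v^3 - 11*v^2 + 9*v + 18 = (v + 1)*(v^3 - 2*v^2 - 9*v + 18) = (v + 1)*(v + 3)*(v^2 - 5*v + 6) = (v - 3)*(v + 1)*(v + 3)*(v - 2)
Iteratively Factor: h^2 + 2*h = (h + 2)*(h)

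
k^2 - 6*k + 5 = (k - 5)*(k - 1)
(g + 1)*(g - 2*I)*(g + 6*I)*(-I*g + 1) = -I*g^4 + 5*g^3 - I*g^3 + 5*g^2 - 8*I*g^2 + 12*g - 8*I*g + 12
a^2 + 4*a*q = a*(a + 4*q)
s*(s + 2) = s^2 + 2*s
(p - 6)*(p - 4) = p^2 - 10*p + 24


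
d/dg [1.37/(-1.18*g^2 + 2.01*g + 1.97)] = (3.2332*g - 2.7537)/(-1.18*g^2 + 2.01*g + 1.97)^2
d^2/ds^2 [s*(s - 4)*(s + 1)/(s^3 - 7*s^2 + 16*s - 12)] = 8*(s^4 - 11*s^3 + 27*s^2 + 15*s - 75)/(s^7 - 17*s^6 + 123*s^5 - 491*s^4 + 1168*s^3 - 1656*s^2 + 1296*s - 432)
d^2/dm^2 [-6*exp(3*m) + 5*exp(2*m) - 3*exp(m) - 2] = (-54*exp(2*m) + 20*exp(m) - 3)*exp(m)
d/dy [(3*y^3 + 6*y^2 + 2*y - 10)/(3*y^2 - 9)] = (3*y^4 - 29*y^2 - 16*y - 6)/(3*(y^4 - 6*y^2 + 9))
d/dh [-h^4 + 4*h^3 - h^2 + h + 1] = -4*h^3 + 12*h^2 - 2*h + 1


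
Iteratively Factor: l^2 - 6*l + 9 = (l - 3)*(l - 3)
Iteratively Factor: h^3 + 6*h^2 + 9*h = (h + 3)*(h^2 + 3*h) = h*(h + 3)*(h + 3)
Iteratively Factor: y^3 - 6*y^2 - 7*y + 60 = (y + 3)*(y^2 - 9*y + 20) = (y - 5)*(y + 3)*(y - 4)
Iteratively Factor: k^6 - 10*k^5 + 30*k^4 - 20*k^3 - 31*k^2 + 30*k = (k)*(k^5 - 10*k^4 + 30*k^3 - 20*k^2 - 31*k + 30) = k*(k - 3)*(k^4 - 7*k^3 + 9*k^2 + 7*k - 10) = k*(k - 3)*(k - 2)*(k^3 - 5*k^2 - k + 5) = k*(k - 5)*(k - 3)*(k - 2)*(k^2 - 1) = k*(k - 5)*(k - 3)*(k - 2)*(k + 1)*(k - 1)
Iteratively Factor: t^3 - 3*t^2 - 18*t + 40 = (t - 5)*(t^2 + 2*t - 8) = (t - 5)*(t + 4)*(t - 2)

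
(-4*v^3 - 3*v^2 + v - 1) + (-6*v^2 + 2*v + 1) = -4*v^3 - 9*v^2 + 3*v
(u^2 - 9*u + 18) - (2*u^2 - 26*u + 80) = -u^2 + 17*u - 62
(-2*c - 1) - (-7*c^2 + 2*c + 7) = 7*c^2 - 4*c - 8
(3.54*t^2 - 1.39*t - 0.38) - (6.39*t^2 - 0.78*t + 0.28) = -2.85*t^2 - 0.61*t - 0.66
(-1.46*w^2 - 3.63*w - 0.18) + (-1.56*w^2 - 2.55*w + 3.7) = -3.02*w^2 - 6.18*w + 3.52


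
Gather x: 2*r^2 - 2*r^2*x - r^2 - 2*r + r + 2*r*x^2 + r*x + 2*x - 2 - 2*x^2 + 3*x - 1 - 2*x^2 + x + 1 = r^2 - r + x^2*(2*r - 4) + x*(-2*r^2 + r + 6) - 2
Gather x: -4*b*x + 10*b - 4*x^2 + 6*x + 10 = 10*b - 4*x^2 + x*(6 - 4*b) + 10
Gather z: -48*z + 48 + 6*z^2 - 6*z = 6*z^2 - 54*z + 48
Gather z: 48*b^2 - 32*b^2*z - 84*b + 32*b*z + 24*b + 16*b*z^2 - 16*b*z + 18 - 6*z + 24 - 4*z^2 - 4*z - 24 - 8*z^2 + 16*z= 48*b^2 - 60*b + z^2*(16*b - 12) + z*(-32*b^2 + 16*b + 6) + 18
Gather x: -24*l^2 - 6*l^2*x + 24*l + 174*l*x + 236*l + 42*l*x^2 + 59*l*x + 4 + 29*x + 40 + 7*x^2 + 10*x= -24*l^2 + 260*l + x^2*(42*l + 7) + x*(-6*l^2 + 233*l + 39) + 44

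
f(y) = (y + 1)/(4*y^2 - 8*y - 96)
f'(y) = (8 - 8*y)*(y + 1)/(4*y^2 - 8*y - 96)^2 + 1/(4*y^2 - 8*y - 96) = (y^2 - 2*y - 2*(y - 1)*(y + 1) - 24)/(4*(-y^2 + 2*y + 24)^2)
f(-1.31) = 0.00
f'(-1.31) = -0.01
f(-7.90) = -0.03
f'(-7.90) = -0.01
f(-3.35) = 0.10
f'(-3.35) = -0.18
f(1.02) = -0.02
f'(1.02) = -0.01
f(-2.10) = 0.02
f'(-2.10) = -0.02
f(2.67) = -0.04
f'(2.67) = -0.02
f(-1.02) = 0.00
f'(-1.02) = -0.01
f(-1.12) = 0.00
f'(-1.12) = -0.01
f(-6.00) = -0.05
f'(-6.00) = -0.02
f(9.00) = 0.06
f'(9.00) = -0.02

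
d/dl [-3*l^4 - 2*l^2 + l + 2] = -12*l^3 - 4*l + 1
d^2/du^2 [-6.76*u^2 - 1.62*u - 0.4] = -13.5200000000000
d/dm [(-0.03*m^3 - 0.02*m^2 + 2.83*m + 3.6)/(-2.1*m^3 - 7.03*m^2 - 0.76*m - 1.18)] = (0.1689*m^4 + 11.9316*m^3 + 42.6963*m^2 + 50.6632*m - 0.6034)/(4.41*m^6 + 29.526*m^5 + 52.6129*m^4 + 15.6416*m^3 + 17.1684*m^2 + 1.7936*m + 1.3924)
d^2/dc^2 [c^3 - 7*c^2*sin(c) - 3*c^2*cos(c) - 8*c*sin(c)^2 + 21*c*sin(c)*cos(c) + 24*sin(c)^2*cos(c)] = 7*c^2*sin(c) + 3*c^2*cos(c) + 12*c*sin(c) - 42*c*sin(2*c) - 28*c*cos(c) - 16*c*cos(2*c) + 6*c - 14*sin(c) - 16*sin(2*c) - 12*cos(c) + 42*cos(2*c) + 54*cos(3*c)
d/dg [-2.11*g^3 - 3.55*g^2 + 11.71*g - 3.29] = -6.33*g^2 - 7.1*g + 11.71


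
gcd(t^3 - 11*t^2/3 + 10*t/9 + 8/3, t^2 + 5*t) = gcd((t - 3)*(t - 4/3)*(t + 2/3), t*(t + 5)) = 1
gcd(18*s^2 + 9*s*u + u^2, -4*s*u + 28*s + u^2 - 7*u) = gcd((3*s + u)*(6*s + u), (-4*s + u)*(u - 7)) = 1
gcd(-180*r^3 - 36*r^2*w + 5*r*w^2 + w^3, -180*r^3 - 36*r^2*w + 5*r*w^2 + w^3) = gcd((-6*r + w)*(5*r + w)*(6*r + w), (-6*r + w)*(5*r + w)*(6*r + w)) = 180*r^3 + 36*r^2*w - 5*r*w^2 - w^3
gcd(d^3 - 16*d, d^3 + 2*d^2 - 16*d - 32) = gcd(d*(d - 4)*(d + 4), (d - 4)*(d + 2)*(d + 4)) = d^2 - 16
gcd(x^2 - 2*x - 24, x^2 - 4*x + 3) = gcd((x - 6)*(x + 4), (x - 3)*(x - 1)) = 1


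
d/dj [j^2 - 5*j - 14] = 2*j - 5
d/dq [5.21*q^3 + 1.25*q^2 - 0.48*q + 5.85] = 15.63*q^2 + 2.5*q - 0.48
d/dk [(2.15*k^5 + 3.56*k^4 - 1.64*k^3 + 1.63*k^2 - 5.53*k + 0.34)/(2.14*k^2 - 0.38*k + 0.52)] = (13.803*k^6 + 11.9688*k^5 - 1.978*k^4 + 8.6512*k^3 + 8.6564*k^2 + 0.239999999999999*k - 2.7464)/(4.5796*k^4 - 1.6264*k^3 + 2.37*k^2 - 0.3952*k + 0.2704)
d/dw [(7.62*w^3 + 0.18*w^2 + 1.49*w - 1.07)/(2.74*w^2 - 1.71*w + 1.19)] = (20.8788*w^4 - 26.0604*w^3 + 22.813*w^2 + 6.292*w - 0.0566000000000002)/(7.5076*w^4 - 9.3708*w^3 + 9.4453*w^2 - 4.0698*w + 1.4161)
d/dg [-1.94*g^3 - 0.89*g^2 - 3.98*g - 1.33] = -5.82*g^2 - 1.78*g - 3.98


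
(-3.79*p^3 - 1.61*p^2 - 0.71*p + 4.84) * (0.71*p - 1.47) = -2.6909*p^4 + 4.4282*p^3 + 1.8626*p^2 + 4.4801*p - 7.1148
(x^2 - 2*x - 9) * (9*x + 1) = 9*x^3 - 17*x^2 - 83*x - 9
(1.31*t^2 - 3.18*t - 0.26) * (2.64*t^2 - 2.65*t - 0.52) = 3.4584*t^4 - 11.8667*t^3 + 7.0594*t^2 + 2.3426*t + 0.1352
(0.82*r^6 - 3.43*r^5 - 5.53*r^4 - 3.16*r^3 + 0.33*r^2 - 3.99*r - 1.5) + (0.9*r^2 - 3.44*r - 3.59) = 0.82*r^6 - 3.43*r^5 - 5.53*r^4 - 3.16*r^3 + 1.23*r^2 - 7.43*r - 5.09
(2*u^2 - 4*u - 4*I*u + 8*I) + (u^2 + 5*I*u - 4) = 3*u^2 - 4*u + I*u - 4 + 8*I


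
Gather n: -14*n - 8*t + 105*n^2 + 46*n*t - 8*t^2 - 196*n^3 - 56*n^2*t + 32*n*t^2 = -196*n^3 + n^2*(105 - 56*t) + n*(32*t^2 + 46*t - 14) - 8*t^2 - 8*t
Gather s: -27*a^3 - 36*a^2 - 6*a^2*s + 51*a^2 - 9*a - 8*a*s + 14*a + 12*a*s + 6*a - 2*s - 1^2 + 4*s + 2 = -27*a^3 + 15*a^2 + 11*a + s*(-6*a^2 + 4*a + 2) + 1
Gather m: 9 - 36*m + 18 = 27 - 36*m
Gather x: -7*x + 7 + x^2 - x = x^2 - 8*x + 7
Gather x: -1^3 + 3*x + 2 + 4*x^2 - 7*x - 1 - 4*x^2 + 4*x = 0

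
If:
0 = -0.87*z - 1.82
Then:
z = -2.09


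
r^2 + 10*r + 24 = (r + 4)*(r + 6)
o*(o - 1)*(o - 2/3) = o^3 - 5*o^2/3 + 2*o/3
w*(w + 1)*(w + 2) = w^3 + 3*w^2 + 2*w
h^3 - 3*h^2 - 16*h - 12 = (h - 6)*(h + 1)*(h + 2)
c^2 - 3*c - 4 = (c - 4)*(c + 1)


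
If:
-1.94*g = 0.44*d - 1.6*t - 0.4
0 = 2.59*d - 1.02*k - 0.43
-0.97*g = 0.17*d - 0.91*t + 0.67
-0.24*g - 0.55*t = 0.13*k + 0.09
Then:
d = 93.31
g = -49.41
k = 236.50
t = -34.50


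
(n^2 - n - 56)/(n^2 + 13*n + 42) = (n - 8)/(n + 6)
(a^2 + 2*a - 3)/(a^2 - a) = (a + 3)/a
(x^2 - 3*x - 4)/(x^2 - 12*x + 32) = (x + 1)/(x - 8)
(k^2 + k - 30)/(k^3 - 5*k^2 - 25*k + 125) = (k + 6)/(k^2 - 25)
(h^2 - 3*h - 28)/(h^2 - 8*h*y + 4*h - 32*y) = (7 - h)/(-h + 8*y)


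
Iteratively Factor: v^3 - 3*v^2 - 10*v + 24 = (v - 4)*(v^2 + v - 6) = (v - 4)*(v - 2)*(v + 3)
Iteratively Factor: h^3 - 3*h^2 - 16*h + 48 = (h - 4)*(h^2 + h - 12) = (h - 4)*(h + 4)*(h - 3)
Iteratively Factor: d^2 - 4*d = (d)*(d - 4)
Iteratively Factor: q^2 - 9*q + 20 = (q - 4)*(q - 5)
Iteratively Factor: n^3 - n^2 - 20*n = (n - 5)*(n^2 + 4*n) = n*(n - 5)*(n + 4)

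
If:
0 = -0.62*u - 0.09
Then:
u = -0.15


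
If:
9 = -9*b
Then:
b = -1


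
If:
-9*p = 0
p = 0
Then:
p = 0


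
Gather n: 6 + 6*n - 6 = 6*n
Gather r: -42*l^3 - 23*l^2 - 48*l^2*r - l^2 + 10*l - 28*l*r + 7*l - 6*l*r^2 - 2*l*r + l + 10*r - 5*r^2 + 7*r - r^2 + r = -42*l^3 - 24*l^2 + 18*l + r^2*(-6*l - 6) + r*(-48*l^2 - 30*l + 18)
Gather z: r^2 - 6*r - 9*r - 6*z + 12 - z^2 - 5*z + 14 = r^2 - 15*r - z^2 - 11*z + 26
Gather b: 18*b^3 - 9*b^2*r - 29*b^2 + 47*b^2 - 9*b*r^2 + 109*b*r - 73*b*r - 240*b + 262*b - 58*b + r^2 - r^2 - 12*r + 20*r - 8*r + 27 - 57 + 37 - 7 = 18*b^3 + b^2*(18 - 9*r) + b*(-9*r^2 + 36*r - 36)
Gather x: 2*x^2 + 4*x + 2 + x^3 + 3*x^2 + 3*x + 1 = x^3 + 5*x^2 + 7*x + 3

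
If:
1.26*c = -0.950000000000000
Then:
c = -0.75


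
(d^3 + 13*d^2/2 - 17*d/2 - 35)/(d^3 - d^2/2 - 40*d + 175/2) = (d + 2)/(d - 5)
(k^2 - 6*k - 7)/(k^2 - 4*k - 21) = (k + 1)/(k + 3)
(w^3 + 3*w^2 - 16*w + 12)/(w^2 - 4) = (w^2 + 5*w - 6)/(w + 2)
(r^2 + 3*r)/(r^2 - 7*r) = (r + 3)/(r - 7)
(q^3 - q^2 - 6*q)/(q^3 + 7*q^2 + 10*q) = (q - 3)/(q + 5)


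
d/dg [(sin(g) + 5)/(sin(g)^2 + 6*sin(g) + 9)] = -(sin(g) + 7)*cos(g)/(sin(g) + 3)^3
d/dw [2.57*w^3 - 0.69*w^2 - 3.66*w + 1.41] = 7.71*w^2 - 1.38*w - 3.66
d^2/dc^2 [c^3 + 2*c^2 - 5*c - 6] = 6*c + 4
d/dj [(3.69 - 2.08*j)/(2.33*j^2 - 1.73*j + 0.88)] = (4.8464*j^2 - 17.1954*j + 4.5533)/(5.4289*j^4 - 8.0618*j^3 + 7.0937*j^2 - 3.0448*j + 0.7744)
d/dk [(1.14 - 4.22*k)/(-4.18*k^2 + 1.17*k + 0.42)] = (-17.6396*k^2 + 9.5304*k - 3.1062)/(17.4724*k^4 - 9.7812*k^3 - 2.1423*k^2 + 0.9828*k + 0.1764)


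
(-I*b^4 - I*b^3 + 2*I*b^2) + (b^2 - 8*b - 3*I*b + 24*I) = -I*b^4 - I*b^3 + b^2 + 2*I*b^2 - 8*b - 3*I*b + 24*I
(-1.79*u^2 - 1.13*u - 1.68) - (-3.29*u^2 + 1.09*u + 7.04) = 1.5*u^2 - 2.22*u - 8.72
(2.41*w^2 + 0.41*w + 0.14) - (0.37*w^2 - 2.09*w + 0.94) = 2.04*w^2 + 2.5*w - 0.8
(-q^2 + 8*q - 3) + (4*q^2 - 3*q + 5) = 3*q^2 + 5*q + 2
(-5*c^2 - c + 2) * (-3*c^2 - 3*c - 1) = 15*c^4 + 18*c^3 + 2*c^2 - 5*c - 2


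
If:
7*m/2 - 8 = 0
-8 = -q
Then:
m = 16/7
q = 8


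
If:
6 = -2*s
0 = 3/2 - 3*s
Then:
No Solution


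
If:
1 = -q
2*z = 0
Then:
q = -1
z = 0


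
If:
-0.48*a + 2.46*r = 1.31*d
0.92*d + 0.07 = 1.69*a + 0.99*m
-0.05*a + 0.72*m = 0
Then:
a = 0.824311957932118*r + 0.0333993489494411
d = 1.57582462610121*r - 0.0122379293860548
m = 0.0572438859675082*r + 0.00231939923260008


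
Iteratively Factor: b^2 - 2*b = (b - 2)*(b)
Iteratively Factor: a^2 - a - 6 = (a - 3)*(a + 2)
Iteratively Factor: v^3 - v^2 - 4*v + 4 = (v - 2)*(v^2 + v - 2) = (v - 2)*(v - 1)*(v + 2)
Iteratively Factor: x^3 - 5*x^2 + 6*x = (x - 2)*(x^2 - 3*x) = x*(x - 2)*(x - 3)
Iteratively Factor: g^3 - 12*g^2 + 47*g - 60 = (g - 4)*(g^2 - 8*g + 15) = (g - 5)*(g - 4)*(g - 3)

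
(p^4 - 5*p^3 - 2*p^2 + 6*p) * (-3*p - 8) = -3*p^5 + 7*p^4 + 46*p^3 - 2*p^2 - 48*p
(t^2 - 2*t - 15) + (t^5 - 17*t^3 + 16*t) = t^5 - 17*t^3 + t^2 + 14*t - 15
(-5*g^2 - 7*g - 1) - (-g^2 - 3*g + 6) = -4*g^2 - 4*g - 7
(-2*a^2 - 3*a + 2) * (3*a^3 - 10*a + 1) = -6*a^5 - 9*a^4 + 26*a^3 + 28*a^2 - 23*a + 2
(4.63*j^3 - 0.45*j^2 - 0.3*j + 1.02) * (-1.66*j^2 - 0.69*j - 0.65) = -7.6858*j^5 - 2.4477*j^4 - 2.201*j^3 - 1.1937*j^2 - 0.5088*j - 0.663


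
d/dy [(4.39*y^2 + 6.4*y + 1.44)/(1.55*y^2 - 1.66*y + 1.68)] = (-17.2074*y^2 + 10.2864*y + 13.1424)/(2.4025*y^4 - 5.146*y^3 + 7.9636*y^2 - 5.5776*y + 2.8224)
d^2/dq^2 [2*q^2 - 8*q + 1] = 4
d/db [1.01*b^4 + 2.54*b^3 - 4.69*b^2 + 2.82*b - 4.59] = 4.04*b^3 + 7.62*b^2 - 9.38*b + 2.82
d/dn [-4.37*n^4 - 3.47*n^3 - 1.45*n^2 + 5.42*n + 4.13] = -17.48*n^3 - 10.41*n^2 - 2.9*n + 5.42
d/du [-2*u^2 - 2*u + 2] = -4*u - 2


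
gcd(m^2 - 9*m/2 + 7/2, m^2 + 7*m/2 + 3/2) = 1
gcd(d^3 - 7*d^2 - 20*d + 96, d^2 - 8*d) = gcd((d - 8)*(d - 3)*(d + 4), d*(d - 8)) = d - 8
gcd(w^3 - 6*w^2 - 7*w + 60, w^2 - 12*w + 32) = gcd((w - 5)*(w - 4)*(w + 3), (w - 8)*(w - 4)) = w - 4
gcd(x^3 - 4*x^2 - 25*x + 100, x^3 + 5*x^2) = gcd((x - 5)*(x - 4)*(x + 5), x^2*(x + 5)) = x + 5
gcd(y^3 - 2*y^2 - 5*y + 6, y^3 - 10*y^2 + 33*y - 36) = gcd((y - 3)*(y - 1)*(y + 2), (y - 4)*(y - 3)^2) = y - 3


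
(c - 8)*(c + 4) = c^2 - 4*c - 32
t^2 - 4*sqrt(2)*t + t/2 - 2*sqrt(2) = (t + 1/2)*(t - 4*sqrt(2))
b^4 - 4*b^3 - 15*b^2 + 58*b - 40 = (b - 5)*(b - 2)*(b - 1)*(b + 4)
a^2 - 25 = (a - 5)*(a + 5)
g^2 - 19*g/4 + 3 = (g - 4)*(g - 3/4)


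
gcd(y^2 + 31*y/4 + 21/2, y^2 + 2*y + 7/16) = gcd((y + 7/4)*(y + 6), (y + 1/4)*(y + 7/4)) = y + 7/4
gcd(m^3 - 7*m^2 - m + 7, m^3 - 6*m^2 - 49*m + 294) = m - 7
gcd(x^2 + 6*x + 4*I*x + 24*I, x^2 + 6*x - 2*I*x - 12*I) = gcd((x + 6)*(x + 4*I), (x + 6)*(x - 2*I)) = x + 6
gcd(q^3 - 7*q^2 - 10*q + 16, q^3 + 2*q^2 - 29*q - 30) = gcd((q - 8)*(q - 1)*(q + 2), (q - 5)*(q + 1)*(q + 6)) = 1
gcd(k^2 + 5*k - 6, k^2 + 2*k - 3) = k - 1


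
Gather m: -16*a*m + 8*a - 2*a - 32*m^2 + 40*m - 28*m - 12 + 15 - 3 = 6*a - 32*m^2 + m*(12 - 16*a)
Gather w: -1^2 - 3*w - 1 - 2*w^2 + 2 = -2*w^2 - 3*w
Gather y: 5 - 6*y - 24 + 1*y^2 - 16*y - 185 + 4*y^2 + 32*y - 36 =5*y^2 + 10*y - 240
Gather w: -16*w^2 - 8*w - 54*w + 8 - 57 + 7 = -16*w^2 - 62*w - 42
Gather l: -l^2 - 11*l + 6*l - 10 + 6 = -l^2 - 5*l - 4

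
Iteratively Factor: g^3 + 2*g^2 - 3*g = (g + 3)*(g^2 - g) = g*(g + 3)*(g - 1)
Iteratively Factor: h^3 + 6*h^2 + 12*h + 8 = (h + 2)*(h^2 + 4*h + 4) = (h + 2)^2*(h + 2)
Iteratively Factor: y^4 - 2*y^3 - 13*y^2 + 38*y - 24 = (y - 1)*(y^3 - y^2 - 14*y + 24) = (y - 2)*(y - 1)*(y^2 + y - 12) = (y - 3)*(y - 2)*(y - 1)*(y + 4)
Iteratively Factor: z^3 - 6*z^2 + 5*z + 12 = (z - 4)*(z^2 - 2*z - 3) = (z - 4)*(z - 3)*(z + 1)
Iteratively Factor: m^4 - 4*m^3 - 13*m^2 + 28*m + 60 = (m + 2)*(m^3 - 6*m^2 - m + 30) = (m - 3)*(m + 2)*(m^2 - 3*m - 10) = (m - 5)*(m - 3)*(m + 2)*(m + 2)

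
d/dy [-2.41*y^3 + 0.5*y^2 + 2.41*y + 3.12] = -7.23*y^2 + 1.0*y + 2.41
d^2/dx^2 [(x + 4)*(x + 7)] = 2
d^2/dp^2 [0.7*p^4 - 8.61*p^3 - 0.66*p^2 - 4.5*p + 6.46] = 8.4*p^2 - 51.66*p - 1.32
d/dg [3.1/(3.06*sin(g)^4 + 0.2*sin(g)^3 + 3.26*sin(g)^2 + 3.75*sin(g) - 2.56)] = (-48.67*sin(g) + 9.486*sin(3*g) + 0.93*cos(2*g) - 12.555)*cos(g)/(3.06*sin(g)^4 + 0.2*sin(g)^3 + 3.26*sin(g)^2 + 3.75*sin(g) - 2.56)^2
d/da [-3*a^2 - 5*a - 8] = -6*a - 5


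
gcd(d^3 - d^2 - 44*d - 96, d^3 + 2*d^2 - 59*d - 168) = d^2 - 5*d - 24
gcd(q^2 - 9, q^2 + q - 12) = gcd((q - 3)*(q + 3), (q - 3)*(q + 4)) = q - 3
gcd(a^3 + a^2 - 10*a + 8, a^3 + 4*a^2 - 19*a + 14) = a^2 - 3*a + 2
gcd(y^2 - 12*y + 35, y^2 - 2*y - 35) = y - 7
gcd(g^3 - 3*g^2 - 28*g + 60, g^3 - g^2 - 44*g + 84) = g^2 - 8*g + 12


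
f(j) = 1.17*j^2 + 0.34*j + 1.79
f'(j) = 2.34*j + 0.34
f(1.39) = 4.52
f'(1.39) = 3.59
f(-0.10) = 1.77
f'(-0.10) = 0.11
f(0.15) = 1.87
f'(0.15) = 0.69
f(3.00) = 13.34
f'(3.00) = 7.36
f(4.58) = 27.89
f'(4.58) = 11.06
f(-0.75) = 2.19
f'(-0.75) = -1.42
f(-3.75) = 16.97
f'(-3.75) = -8.44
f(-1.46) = 3.79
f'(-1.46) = -3.08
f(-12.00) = 166.19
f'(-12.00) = -27.74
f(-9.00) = 93.50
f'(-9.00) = -20.72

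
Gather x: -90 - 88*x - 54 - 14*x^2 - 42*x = -14*x^2 - 130*x - 144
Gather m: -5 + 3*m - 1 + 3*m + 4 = 6*m - 2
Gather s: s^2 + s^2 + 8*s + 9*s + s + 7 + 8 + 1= 2*s^2 + 18*s + 16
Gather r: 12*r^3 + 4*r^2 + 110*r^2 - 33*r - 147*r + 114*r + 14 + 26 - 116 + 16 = 12*r^3 + 114*r^2 - 66*r - 60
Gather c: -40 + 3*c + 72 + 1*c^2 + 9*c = c^2 + 12*c + 32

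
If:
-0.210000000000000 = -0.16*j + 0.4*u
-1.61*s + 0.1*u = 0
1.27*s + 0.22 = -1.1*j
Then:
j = -0.16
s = -0.04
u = -0.59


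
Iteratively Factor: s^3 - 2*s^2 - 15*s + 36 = (s - 3)*(s^2 + s - 12) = (s - 3)*(s + 4)*(s - 3)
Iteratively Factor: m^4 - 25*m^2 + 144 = (m - 3)*(m^3 + 3*m^2 - 16*m - 48) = (m - 4)*(m - 3)*(m^2 + 7*m + 12) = (m - 4)*(m - 3)*(m + 4)*(m + 3)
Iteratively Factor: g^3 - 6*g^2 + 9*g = (g - 3)*(g^2 - 3*g) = g*(g - 3)*(g - 3)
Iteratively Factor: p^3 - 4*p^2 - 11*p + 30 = (p + 3)*(p^2 - 7*p + 10) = (p - 2)*(p + 3)*(p - 5)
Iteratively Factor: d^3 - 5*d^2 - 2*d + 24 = (d - 3)*(d^2 - 2*d - 8) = (d - 3)*(d + 2)*(d - 4)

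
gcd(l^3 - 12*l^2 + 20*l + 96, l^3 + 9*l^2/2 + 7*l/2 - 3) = l + 2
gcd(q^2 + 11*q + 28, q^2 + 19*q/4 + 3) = q + 4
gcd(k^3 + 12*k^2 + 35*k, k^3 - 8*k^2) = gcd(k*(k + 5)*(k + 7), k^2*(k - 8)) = k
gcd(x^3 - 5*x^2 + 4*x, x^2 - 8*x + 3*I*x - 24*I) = 1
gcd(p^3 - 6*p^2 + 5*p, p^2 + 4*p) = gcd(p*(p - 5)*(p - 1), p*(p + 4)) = p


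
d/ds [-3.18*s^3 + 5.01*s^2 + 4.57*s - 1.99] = -9.54*s^2 + 10.02*s + 4.57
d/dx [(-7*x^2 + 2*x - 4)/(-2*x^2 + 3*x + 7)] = (-17*x^2 - 114*x + 26)/(4*x^4 - 12*x^3 - 19*x^2 + 42*x + 49)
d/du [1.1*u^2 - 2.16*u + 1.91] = 2.2*u - 2.16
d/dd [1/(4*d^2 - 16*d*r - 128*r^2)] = (-d/2 + r)/(-d^2 + 4*d*r + 32*r^2)^2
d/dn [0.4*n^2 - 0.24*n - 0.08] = 0.8*n - 0.24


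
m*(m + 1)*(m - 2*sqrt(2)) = m^3 - 2*sqrt(2)*m^2 + m^2 - 2*sqrt(2)*m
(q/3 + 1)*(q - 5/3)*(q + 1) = q^3/3 + 7*q^2/9 - 11*q/9 - 5/3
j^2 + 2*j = j*(j + 2)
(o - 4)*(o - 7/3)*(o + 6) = o^3 - o^2/3 - 86*o/3 + 56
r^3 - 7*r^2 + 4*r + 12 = (r - 6)*(r - 2)*(r + 1)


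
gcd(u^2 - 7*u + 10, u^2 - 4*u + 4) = u - 2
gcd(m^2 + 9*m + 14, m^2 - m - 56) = m + 7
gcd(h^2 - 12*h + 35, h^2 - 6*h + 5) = h - 5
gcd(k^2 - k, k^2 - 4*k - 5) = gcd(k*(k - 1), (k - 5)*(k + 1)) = 1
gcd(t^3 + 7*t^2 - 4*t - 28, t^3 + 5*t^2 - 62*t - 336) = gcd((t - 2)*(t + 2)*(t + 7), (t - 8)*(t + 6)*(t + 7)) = t + 7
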